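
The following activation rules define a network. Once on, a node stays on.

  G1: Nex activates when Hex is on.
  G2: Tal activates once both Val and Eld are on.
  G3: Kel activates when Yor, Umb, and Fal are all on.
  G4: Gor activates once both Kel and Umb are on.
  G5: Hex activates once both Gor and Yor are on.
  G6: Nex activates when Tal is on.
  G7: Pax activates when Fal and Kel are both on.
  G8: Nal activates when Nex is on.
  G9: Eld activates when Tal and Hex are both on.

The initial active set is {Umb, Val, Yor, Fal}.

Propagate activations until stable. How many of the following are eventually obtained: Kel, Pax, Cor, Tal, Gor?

Yor, Umb, and Fal are on, so Kel activates (G3).
Kel and Umb are on, so Gor activates (G4).
Fal and Kel are on, so Pax activates (G7).
Kel: reached.
Pax: reached.
No rule produces Cor, and it is not given.
Tal would need Val and Eld (G2), but Eld never turns on.
Gor: reached.
Reached: Kel, Pax, and Gor — 3 of the 5.

3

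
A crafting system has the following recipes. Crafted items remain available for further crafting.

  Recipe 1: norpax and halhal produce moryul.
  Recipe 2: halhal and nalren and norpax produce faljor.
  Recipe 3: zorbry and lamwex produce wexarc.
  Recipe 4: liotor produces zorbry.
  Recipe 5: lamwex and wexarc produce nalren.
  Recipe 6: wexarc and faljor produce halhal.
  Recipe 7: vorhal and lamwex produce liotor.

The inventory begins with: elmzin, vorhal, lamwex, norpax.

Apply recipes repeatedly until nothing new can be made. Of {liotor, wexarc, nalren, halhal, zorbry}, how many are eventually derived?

4

Using Recipe 7, vorhal and lamwex make liotor.
Using Recipe 4, liotor makes zorbry.
zorbry and lamwex → wexarc (Recipe 3).
lamwex and wexarc → nalren (Recipe 5).
liotor: reached.
wexarc: reached.
nalren: reached.
halhal would need wexarc and faljor (Recipe 6), but faljor is never obtained.
zorbry: reached.
Reached: liotor, wexarc, nalren, and zorbry — 4 of the 5.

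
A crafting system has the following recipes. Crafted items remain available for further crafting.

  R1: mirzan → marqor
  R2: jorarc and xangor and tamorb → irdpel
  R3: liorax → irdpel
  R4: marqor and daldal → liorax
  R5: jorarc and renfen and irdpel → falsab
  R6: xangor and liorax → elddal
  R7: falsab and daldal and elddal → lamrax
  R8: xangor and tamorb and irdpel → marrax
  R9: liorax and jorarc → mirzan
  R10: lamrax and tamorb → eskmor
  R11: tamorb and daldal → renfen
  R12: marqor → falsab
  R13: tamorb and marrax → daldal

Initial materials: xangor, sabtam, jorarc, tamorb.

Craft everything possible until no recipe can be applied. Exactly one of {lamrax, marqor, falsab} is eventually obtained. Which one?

jorarc and xangor and tamorb → irdpel (R2).
xangor and tamorb and irdpel → marrax (R8).
Using R13, tamorb and marrax make daldal.
Using R11, tamorb and daldal make renfen.
Using R5, jorarc, renfen, and irdpel make falsab.
marqor would need mirzan (R1), but mirzan is never obtained. lamrax would need falsab, daldal, and elddal (R7), but elddal is never obtained.

falsab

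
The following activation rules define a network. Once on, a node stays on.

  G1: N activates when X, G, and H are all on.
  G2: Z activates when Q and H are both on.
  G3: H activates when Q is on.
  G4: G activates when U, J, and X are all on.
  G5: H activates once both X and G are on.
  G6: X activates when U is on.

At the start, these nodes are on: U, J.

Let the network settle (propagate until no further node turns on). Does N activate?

G6: U on → X on.
G4: U, J, and X on → G on.
G5: X and G on → H on.
X, G, and H are on, so N activates (G1).

Yes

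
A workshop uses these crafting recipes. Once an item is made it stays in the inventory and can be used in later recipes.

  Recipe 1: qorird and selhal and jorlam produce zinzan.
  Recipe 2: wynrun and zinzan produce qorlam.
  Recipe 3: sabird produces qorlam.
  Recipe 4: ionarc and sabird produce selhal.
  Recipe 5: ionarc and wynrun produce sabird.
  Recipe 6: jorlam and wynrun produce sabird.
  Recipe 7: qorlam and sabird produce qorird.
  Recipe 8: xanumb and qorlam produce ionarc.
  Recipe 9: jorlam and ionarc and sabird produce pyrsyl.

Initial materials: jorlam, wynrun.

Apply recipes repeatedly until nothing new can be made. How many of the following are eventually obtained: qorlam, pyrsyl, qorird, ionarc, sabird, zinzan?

Using Recipe 6, jorlam and wynrun make sabird.
sabird → qorlam (Recipe 3).
Using Recipe 7, qorlam and sabird make qorird.
qorlam: reached.
pyrsyl would need jorlam, ionarc, and sabird (Recipe 9), but ionarc is never obtained.
qorird: reached.
ionarc would need xanumb and qorlam (Recipe 8), but xanumb is never obtained.
sabird: reached.
zinzan would need qorird, selhal, and jorlam (Recipe 1), but selhal is never obtained.
Reached: qorlam, qorird, and sabird — 3 of the 6.

3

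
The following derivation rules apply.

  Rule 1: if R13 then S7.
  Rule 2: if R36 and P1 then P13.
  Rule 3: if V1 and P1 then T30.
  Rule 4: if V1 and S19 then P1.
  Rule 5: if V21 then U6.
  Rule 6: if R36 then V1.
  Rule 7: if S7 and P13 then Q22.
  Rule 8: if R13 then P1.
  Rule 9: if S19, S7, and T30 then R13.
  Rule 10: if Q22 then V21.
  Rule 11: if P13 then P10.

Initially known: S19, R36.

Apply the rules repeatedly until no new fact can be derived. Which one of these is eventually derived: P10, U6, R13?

R36 holds, so V1 follows (Rule 6).
V1 and S19 hold, so P1 follows (Rule 4).
From R36 and P1, Rule 2 gives P13.
P13 holds, so P10 follows (Rule 11).
R13 would need S19, S7, and T30 (Rule 9), but S7 is never established. U6 would need V21 (Rule 5), but V21 is never established.

P10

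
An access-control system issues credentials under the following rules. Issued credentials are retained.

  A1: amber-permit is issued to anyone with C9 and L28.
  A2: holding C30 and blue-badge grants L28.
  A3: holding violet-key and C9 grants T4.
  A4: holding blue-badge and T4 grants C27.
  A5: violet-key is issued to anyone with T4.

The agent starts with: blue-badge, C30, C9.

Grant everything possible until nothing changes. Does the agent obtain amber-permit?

Holding C30 and blue-badge grants L28 (A2).
Holding C9 and L28 grants amber-permit (A1).

Yes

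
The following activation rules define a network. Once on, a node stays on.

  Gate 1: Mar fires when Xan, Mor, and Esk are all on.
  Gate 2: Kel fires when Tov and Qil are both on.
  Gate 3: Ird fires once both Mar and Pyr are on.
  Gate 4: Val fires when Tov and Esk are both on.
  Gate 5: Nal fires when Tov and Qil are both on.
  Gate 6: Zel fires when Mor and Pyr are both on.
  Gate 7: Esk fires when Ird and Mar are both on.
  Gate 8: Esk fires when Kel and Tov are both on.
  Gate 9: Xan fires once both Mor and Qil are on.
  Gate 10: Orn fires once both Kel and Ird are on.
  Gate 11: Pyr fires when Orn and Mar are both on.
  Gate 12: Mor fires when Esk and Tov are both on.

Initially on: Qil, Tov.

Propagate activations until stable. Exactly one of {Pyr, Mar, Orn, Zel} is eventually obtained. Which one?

Tov and Qil are on, so Kel fires (Gate 2).
Kel and Tov are on, so Esk fires (Gate 8).
Esk and Tov are on, so Mor fires (Gate 12).
Mor and Qil are on, so Xan fires (Gate 9).
Gate 1: Xan, Mor, and Esk on → Mar on.
Orn would need Kel and Ird (Gate 10), but Ird never turns on. Zel would need Mor and Pyr (Gate 6), but Pyr never turns on. Pyr would need Orn and Mar (Gate 11), but Orn never turns on.

Mar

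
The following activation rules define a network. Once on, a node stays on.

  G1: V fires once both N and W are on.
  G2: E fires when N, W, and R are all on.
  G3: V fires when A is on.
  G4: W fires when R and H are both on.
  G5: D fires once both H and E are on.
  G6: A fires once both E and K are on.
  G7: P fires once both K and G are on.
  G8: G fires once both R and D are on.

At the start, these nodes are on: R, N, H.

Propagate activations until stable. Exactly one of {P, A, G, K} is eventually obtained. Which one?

G

G4: R and H on → W on.
N, W, and R are on, so E fires (G2).
H and E are on, so D fires (G5).
G8: R and D on → G on.
P would need K and G (G7), but K never turns on. No rule produces K, and it is not given. A would need E and K (G6), but K never turns on.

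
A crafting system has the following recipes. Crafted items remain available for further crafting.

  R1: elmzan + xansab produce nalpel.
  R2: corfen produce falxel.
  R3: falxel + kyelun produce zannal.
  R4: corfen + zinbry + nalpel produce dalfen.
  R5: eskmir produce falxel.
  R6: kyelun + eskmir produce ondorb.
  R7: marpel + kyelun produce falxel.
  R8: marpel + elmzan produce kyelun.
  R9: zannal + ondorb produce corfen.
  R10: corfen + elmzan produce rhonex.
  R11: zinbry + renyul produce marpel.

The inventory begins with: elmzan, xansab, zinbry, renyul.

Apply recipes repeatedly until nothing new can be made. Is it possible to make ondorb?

ondorb would need kyelun and eskmir (R6), but eskmir is never obtained.

No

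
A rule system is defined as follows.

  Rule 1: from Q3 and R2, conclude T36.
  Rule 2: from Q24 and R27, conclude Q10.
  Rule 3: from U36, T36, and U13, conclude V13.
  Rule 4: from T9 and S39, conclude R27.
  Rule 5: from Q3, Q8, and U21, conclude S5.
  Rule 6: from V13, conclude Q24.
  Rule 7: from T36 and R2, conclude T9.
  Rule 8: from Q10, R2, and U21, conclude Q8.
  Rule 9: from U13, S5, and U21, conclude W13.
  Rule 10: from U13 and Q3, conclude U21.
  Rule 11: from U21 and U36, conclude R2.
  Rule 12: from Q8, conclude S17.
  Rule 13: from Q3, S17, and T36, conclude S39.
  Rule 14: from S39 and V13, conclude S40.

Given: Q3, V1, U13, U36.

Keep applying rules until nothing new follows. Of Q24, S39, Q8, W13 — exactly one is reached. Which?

Q24

From U13 and Q3, Rule 10 gives U21.
From U21 and U36, Rule 11 gives R2.
Q3 and R2 hold, so T36 follows (Rule 1).
From U36, T36, and U13, Rule 3 gives V13.
V13 holds, so Q24 follows (Rule 6).
S39 would need Q3, S17, and T36 (Rule 13), but S17 is never established. W13 would need U13, S5, and U21 (Rule 9), but S5 is never established. Q8 would need Q10, R2, and U21 (Rule 8), but Q10 is never established.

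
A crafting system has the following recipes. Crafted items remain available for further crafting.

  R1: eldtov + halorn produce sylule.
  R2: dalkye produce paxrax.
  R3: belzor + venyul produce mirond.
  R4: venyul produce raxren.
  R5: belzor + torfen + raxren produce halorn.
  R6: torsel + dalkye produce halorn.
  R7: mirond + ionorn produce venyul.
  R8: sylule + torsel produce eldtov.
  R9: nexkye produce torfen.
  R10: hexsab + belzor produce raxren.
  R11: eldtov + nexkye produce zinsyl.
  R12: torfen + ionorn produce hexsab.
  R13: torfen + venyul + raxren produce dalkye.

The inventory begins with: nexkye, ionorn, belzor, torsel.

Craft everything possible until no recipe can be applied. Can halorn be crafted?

nexkye → torfen (R9).
torfen + ionorn → hexsab (R12).
hexsab + belzor → raxren (R10).
Using R5, belzor, torfen, and raxren make halorn.

Yes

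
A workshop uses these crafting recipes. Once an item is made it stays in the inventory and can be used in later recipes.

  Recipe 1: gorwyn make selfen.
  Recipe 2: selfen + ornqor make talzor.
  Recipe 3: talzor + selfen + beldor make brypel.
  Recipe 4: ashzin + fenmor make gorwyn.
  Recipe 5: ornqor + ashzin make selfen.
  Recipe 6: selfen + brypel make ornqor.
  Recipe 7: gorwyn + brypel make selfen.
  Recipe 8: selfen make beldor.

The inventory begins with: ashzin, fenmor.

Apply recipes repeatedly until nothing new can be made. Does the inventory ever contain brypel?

No

brypel would need talzor, selfen, and beldor (Recipe 3), but talzor is never obtained.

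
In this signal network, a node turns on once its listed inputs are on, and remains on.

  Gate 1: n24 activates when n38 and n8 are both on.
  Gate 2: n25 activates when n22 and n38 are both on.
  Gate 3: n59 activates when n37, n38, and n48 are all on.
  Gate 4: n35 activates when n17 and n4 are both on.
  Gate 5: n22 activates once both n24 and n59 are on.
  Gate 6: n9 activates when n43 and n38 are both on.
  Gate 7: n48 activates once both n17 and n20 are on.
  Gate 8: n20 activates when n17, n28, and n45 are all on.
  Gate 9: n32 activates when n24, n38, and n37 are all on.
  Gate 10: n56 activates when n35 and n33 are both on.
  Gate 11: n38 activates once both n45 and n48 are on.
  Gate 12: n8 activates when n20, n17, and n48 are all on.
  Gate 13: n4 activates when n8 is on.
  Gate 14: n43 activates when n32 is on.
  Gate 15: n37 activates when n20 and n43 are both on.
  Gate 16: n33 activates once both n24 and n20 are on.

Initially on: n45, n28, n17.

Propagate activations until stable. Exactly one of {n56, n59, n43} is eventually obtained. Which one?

n56

n17, n28, and n45 are on, so n20 activates (Gate 8).
n17 and n20 are on, so n48 activates (Gate 7).
Gate 12: n20, n17, and n48 on → n8 on.
n45 and n48 are on, so n38 activates (Gate 11).
Gate 1: n38 and n8 on → n24 on.
Gate 13: n8 on → n4 on.
n24 and n20 are on, so n33 activates (Gate 16).
Gate 4: n17 and n4 on → n35 on.
n35 and n33 are on, so n56 activates (Gate 10).
n43 would need n32 (Gate 14), but n32 never turns on. n59 would need n37, n38, and n48 (Gate 3), but n37 never turns on.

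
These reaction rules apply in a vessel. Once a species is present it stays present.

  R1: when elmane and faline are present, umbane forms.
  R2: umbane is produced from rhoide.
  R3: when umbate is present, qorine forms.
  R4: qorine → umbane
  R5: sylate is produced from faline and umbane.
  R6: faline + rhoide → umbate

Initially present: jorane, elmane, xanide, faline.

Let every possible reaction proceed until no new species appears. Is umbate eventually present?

No

umbate would need faline and rhoide (R6), but rhoide never forms.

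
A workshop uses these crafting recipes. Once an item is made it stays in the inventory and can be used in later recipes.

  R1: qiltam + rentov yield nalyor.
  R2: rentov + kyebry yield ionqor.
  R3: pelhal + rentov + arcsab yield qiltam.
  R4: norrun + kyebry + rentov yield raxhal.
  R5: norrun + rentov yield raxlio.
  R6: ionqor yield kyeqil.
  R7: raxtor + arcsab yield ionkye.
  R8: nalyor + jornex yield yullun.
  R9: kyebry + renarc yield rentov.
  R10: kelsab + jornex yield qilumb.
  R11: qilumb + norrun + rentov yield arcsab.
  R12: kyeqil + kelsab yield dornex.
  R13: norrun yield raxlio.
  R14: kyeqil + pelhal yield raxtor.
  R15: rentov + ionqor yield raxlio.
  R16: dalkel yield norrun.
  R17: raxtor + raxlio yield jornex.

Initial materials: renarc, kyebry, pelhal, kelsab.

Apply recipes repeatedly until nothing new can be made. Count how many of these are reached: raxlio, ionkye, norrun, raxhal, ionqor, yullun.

kyebry + renarc → rentov (R9).
rentov + kyebry → ionqor (R2).
rentov + ionqor → raxlio (R15).
raxlio: reached.
ionkye would need raxtor and arcsab (R7), but arcsab is never obtained.
norrun would need dalkel (R16), but dalkel is never obtained.
raxhal would need norrun, kyebry, and rentov (R4), but norrun is never obtained.
ionqor: reached.
yullun would need nalyor and jornex (R8), but nalyor is never obtained.
Reached: raxlio and ionqor — 2 of the 6.

2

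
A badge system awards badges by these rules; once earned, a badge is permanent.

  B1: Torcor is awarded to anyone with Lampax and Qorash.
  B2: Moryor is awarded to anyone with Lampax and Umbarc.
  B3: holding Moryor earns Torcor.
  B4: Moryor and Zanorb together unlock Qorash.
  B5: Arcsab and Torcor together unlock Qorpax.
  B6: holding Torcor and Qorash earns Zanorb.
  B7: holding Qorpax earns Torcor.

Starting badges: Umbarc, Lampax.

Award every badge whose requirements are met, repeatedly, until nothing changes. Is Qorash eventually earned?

No

Qorash would need Moryor and Zanorb (B4), but Zanorb is never earned.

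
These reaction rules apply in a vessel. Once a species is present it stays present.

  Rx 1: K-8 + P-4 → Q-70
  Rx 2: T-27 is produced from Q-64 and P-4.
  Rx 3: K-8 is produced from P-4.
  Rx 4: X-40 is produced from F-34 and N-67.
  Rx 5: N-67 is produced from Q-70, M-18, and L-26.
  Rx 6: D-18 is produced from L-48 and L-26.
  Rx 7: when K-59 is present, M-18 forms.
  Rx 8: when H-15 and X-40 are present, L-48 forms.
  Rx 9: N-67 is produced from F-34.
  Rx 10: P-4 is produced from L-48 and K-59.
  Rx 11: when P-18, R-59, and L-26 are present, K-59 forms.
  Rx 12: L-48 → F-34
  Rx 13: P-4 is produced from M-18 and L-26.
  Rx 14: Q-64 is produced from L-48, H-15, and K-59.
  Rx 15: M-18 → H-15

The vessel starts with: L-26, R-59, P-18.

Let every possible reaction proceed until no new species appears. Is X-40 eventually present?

No

X-40 would need F-34 and N-67 (Rx 4), but F-34 never forms.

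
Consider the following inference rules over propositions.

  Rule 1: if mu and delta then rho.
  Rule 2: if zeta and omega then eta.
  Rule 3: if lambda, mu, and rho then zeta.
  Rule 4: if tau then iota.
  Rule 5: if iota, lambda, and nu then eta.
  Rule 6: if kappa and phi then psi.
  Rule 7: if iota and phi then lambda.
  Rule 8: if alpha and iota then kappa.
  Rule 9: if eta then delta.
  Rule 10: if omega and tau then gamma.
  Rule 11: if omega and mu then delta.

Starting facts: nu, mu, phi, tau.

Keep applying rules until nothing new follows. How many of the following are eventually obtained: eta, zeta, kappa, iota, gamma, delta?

From tau, Rule 4 gives iota.
From iota and phi, Rule 7 gives lambda.
From iota, lambda, and nu, Rule 5 gives eta.
From eta, Rule 9 gives delta.
From mu and delta, Rule 1 gives rho.
lambda, mu, and rho hold, so zeta follows (Rule 3).
eta: reached.
zeta: reached.
kappa would need alpha and iota (Rule 8), but alpha is never established.
iota: reached.
gamma would need omega and tau (Rule 10), but omega is never established.
delta: reached.
Reached: eta, zeta, iota, and delta — 4 of the 6.

4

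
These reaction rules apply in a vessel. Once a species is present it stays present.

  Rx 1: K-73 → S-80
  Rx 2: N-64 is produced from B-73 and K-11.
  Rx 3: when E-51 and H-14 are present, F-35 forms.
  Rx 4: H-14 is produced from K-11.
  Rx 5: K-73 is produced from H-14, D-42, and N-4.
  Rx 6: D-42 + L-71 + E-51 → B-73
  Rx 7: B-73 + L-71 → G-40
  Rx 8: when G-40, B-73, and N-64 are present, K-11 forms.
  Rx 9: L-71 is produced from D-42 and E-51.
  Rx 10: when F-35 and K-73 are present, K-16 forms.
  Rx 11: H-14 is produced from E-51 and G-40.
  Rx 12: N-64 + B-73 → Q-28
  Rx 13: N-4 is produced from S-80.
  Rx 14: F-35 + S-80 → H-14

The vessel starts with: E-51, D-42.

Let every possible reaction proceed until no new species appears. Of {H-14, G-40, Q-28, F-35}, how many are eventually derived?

D-42 and E-51 present → L-71 forms (Rx 9).
D-42, L-71, and E-51 present → B-73 forms (Rx 6).
B-73 and L-71 present → G-40 forms (Rx 7).
E-51 and G-40 present → H-14 forms (Rx 11).
E-51 and H-14 present → F-35 forms (Rx 3).
H-14: reached.
G-40: reached.
Q-28 would need N-64 and B-73 (Rx 12), but N-64 never forms.
F-35: reached.
Reached: H-14, G-40, and F-35 — 3 of the 4.

3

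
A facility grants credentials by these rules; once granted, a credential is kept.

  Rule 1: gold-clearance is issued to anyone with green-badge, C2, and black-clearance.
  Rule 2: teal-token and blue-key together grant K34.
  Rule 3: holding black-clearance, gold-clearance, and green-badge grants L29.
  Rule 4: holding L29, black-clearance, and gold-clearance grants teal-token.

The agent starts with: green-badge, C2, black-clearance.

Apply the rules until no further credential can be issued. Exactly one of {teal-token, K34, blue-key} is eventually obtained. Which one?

Holding green-badge, C2, and black-clearance grants gold-clearance (Rule 1).
Holding black-clearance, gold-clearance, and green-badge grants L29 (Rule 3).
Holding L29, black-clearance, and gold-clearance grants teal-token (Rule 4).
K34 would need teal-token and blue-key (Rule 2), but blue-key is never granted. No rule produces blue-key, and it is not given.

teal-token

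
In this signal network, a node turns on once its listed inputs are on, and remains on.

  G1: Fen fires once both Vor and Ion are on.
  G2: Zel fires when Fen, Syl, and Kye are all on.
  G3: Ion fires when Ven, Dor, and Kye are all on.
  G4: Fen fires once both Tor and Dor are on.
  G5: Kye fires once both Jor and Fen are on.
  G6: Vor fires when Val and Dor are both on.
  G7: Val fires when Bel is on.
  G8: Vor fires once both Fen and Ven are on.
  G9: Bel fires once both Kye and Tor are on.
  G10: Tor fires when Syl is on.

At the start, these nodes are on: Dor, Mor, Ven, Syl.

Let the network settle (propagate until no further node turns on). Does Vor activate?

Yes

G10: Syl on → Tor on.
G4: Tor and Dor on → Fen on.
G8: Fen and Ven on → Vor on.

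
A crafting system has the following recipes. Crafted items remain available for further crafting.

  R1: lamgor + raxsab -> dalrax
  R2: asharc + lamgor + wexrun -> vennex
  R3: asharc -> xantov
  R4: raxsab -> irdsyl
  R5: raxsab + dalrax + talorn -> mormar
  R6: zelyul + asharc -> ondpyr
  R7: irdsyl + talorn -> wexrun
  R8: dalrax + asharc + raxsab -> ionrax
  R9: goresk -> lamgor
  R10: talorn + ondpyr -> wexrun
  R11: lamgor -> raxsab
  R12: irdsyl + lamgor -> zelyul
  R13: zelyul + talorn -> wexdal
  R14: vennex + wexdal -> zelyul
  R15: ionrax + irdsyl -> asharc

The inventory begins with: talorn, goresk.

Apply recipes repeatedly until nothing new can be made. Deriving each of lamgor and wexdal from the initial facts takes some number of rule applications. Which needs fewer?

lamgor

lamgor: goresk -> lamgor (R9). [1 rule application]
wexdal: goresk -> lamgor (R9). Using R11, lamgor makes raxsab. raxsab -> irdsyl (R4). irdsyl + lamgor -> zelyul (R12). Using R13, zelyul and talorn make wexdal. [5 rule applications]
lamgor needs fewer.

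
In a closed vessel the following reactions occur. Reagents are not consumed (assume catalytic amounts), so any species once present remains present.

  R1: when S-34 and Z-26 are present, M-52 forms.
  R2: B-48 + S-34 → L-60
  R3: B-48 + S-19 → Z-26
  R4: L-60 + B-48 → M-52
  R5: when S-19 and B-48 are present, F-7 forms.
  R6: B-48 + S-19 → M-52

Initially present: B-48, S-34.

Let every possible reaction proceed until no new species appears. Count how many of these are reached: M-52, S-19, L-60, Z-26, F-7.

B-48 and S-34 present → L-60 forms (R2).
L-60 and B-48 present → M-52 forms (R4).
M-52: reached.
No rule produces S-19, and it is not given.
L-60: reached.
Z-26 would need B-48 and S-19 (R3), but S-19 never forms.
F-7 would need S-19 and B-48 (R5), but S-19 never forms.
Reached: M-52 and L-60 — 2 of the 5.

2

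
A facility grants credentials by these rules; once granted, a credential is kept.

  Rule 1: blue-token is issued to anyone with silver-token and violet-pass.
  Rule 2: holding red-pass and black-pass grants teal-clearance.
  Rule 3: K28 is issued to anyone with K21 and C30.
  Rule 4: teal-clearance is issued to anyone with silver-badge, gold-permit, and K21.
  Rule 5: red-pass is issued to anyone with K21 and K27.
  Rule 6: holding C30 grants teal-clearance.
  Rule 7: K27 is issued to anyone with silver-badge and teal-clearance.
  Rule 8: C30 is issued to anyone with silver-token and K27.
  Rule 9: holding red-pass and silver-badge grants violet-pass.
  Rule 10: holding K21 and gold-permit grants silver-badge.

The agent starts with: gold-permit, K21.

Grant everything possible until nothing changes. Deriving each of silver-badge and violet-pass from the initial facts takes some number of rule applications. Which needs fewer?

silver-badge: Holding K21 and gold-permit grants silver-badge (Rule 10). [1 rule application]
violet-pass: Holding K21 and gold-permit grants silver-badge (Rule 10). Holding silver-badge, gold-permit, and K21 grants teal-clearance (Rule 4). Holding silver-badge and teal-clearance grants K27 (Rule 7). Holding K21 and K27 grants red-pass (Rule 5). Holding red-pass and silver-badge grants violet-pass (Rule 9). [5 rule applications]
silver-badge needs fewer.

silver-badge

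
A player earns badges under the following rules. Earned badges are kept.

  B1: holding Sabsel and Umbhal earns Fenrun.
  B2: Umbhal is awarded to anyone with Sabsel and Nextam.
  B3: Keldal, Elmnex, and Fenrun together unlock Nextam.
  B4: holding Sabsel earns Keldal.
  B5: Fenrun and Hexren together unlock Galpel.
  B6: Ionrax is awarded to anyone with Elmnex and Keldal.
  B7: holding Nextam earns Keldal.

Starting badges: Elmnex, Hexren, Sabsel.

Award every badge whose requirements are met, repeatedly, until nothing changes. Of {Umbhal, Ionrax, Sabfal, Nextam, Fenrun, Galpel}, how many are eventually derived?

With Sabsel, Keldal is earned (B4).
With Elmnex and Keldal, Ionrax is earned (B6).
Umbhal would need Sabsel and Nextam (B2), but Nextam is never earned.
Ionrax: reached.
No rule produces Sabfal, and it is not given.
Nextam would need Keldal, Elmnex, and Fenrun (B3), but Fenrun is never earned.
Fenrun would need Sabsel and Umbhal (B1), but Umbhal is never earned.
Galpel would need Fenrun and Hexren (B5), but Fenrun is never earned.
Reached: Ionrax — 1 of the 6.

1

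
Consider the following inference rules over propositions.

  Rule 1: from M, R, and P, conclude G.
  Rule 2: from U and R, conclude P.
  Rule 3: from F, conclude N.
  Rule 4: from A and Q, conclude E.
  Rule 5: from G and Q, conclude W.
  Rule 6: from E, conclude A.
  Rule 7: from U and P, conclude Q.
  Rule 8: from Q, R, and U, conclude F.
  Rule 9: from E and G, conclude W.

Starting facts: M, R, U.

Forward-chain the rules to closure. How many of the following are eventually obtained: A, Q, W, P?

3

U and R hold, so P follows (Rule 2).
U and P hold, so Q follows (Rule 7).
From M, R, and P, Rule 1 gives G.
From G and Q, Rule 5 gives W.
A would need E (Rule 6), but E is never established.
Q: reached.
W: reached.
P: reached.
Reached: Q, W, and P — 3 of the 4.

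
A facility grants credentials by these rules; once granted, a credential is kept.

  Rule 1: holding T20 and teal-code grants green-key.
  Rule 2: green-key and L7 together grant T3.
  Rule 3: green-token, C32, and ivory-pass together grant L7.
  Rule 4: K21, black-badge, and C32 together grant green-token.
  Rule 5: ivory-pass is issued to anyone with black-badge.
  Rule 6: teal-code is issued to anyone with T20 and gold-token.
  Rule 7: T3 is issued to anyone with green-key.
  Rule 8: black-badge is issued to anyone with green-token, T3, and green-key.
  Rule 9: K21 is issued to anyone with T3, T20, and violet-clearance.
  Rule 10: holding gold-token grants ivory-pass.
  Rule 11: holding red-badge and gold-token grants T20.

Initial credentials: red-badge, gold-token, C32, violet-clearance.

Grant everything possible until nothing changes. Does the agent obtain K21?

Holding red-badge and gold-token grants T20 (Rule 11).
Holding T20 and gold-token grants teal-code (Rule 6).
Holding T20 and teal-code grants green-key (Rule 1).
Holding green-key grants T3 (Rule 7).
Holding T3, T20, and violet-clearance grants K21 (Rule 9).

Yes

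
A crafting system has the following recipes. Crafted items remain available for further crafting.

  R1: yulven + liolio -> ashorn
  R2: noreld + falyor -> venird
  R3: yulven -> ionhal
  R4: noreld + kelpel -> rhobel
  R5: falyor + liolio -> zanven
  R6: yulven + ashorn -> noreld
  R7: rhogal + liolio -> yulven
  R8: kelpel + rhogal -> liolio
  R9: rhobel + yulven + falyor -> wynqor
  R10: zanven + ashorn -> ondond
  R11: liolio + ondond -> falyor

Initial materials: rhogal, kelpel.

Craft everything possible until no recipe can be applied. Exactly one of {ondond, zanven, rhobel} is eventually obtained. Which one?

rhobel

kelpel + rhogal -> liolio (R8).
Using R7, rhogal and liolio make yulven.
Using R1, yulven and liolio make ashorn.
Using R6, yulven and ashorn make noreld.
noreld + kelpel -> rhobel (R4).
zanven would need falyor and liolio (R5), but falyor is never obtained. ondond would need zanven and ashorn (R10), but zanven is never obtained.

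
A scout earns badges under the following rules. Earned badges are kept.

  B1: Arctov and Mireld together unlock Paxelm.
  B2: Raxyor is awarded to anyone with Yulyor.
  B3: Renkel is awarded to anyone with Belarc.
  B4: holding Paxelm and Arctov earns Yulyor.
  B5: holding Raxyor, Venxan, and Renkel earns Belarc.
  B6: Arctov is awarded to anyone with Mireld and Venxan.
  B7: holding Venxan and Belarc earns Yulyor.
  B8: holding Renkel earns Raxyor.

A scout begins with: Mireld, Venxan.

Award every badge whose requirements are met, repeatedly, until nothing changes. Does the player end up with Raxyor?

Yes

With Mireld and Venxan, Arctov is earned (B6).
With Arctov and Mireld, Paxelm is earned (B1).
With Paxelm and Arctov, Yulyor is earned (B4).
With Yulyor, Raxyor is earned (B2).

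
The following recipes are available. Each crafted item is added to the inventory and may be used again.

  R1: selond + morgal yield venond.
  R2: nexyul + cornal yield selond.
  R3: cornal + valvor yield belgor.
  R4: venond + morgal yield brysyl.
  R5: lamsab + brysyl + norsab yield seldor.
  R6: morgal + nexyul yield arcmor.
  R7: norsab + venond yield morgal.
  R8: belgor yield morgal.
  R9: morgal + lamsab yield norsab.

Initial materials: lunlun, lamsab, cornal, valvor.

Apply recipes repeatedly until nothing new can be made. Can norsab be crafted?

Yes

Using R3, cornal and valvor make belgor.
belgor → morgal (R8).
Using R9, morgal and lamsab make norsab.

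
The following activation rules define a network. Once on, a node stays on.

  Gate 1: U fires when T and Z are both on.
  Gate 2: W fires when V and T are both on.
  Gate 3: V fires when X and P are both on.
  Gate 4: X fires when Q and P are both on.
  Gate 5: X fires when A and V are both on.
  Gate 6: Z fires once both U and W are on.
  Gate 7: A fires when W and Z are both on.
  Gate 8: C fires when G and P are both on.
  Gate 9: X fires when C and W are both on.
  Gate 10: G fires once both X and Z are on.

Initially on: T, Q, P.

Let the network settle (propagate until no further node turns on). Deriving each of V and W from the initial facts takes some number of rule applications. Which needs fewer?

V: Q and P are on, so X fires (Gate 4). X and P are on, so V fires (Gate 3). [2 rule applications]
W: Q and P are on, so X fires (Gate 4). X and P are on, so V fires (Gate 3). Gate 2: V and T on → W on. [3 rule applications]
V needs fewer.

V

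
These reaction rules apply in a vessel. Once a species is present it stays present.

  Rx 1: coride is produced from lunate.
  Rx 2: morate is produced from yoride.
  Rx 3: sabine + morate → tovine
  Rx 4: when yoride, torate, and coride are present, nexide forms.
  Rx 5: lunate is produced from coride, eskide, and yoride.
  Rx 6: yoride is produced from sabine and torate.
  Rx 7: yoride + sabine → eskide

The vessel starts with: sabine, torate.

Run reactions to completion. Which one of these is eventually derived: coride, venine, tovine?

tovine

sabine and torate present → yoride forms (Rx 6).
yoride present → morate forms (Rx 2).
sabine and morate present → tovine forms (Rx 3).
coride would need lunate (Rx 1), but lunate never forms. No rule produces venine, and it is not given.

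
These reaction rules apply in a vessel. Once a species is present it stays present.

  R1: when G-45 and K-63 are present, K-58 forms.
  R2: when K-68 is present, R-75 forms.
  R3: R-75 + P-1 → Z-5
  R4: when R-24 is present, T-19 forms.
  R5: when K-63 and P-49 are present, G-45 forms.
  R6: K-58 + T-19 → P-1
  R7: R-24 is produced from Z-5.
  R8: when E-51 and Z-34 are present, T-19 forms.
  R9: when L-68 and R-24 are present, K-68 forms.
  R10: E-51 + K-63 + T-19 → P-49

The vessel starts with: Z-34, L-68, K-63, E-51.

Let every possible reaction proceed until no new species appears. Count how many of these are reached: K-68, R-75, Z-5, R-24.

0

K-68 would need L-68 and R-24 (R9), but R-24 never forms.
R-75 would need K-68 (R2), but K-68 never forms.
Z-5 would need R-75 and P-1 (R3), but R-75 never forms.
R-24 would need Z-5 (R7), but Z-5 never forms.
None of the 4 are reached.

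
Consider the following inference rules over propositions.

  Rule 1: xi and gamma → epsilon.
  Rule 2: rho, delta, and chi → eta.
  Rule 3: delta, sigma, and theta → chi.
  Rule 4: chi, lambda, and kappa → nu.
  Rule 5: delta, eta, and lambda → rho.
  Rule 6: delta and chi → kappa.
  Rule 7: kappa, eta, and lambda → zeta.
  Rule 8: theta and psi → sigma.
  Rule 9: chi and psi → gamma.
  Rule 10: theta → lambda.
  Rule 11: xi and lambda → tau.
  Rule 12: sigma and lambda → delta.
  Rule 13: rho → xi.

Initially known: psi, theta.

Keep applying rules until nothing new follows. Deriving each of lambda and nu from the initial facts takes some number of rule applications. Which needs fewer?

lambda

lambda: theta holds, so lambda follows (Rule 10). [1 rule application]
nu: theta holds, so lambda follows (Rule 10). From theta and psi, Rule 8 gives sigma. From sigma and lambda, Rule 12 gives delta. delta, sigma, and theta hold, so chi follows (Rule 3). From delta and chi, Rule 6 gives kappa. From chi, lambda, and kappa, Rule 4 gives nu. [6 rule applications]
lambda needs fewer.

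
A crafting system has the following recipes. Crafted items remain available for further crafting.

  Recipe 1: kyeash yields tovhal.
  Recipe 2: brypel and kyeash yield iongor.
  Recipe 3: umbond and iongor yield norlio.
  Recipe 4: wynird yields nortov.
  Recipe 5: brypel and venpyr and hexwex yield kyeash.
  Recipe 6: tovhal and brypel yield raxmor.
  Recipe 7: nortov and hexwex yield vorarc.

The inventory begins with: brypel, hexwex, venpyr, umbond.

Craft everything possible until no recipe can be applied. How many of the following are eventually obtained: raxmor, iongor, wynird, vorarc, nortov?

brypel and venpyr and hexwex → kyeash (Recipe 5).
brypel and kyeash → iongor (Recipe 2).
Using Recipe 1, kyeash makes tovhal.
Using Recipe 6, tovhal and brypel make raxmor.
raxmor: reached.
iongor: reached.
No rule produces wynird, and it is not given.
vorarc would need nortov and hexwex (Recipe 7), but nortov is never obtained.
nortov would need wynird (Recipe 4), but wynird is never obtained.
Reached: raxmor and iongor — 2 of the 5.

2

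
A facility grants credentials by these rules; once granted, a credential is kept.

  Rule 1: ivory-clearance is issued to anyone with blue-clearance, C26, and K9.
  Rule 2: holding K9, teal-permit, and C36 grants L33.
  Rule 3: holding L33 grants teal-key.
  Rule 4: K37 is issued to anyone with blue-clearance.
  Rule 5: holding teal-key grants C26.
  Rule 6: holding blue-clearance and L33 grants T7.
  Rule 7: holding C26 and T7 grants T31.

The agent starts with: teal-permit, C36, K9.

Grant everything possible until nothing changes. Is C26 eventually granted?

Holding K9, teal-permit, and C36 grants L33 (Rule 2).
Holding L33 grants teal-key (Rule 3).
Holding teal-key grants C26 (Rule 5).

Yes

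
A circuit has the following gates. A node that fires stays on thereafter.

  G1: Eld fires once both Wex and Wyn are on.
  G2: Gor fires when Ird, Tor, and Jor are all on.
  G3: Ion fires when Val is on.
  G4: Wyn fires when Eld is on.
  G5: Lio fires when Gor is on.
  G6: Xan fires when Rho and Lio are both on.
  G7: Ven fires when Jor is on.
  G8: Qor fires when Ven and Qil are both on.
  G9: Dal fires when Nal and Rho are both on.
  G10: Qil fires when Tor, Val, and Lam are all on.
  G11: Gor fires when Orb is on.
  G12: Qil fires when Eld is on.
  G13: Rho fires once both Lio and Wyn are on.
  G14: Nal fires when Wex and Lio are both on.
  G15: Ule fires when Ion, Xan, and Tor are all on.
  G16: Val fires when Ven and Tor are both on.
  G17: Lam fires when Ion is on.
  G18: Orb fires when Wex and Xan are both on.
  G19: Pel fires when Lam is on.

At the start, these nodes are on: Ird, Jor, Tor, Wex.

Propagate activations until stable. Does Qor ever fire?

Jor is on, so Ven fires (G7).
Ven and Tor are on, so Val fires (G16).
G3: Val on → Ion on.
Ion is on, so Lam fires (G17).
G10: Tor, Val, and Lam on → Qil on.
Ven and Qil are on, so Qor fires (G8).

Yes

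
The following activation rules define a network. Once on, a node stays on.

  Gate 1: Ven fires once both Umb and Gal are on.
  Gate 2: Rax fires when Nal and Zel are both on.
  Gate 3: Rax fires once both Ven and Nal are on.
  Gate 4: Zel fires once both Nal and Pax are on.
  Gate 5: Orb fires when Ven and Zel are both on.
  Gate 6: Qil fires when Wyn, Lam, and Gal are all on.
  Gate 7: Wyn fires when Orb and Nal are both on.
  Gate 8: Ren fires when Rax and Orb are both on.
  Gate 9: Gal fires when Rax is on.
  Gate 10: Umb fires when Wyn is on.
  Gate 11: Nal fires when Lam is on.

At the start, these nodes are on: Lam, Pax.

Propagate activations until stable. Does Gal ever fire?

Lam is on, so Nal fires (Gate 11).
Gate 4: Nal and Pax on → Zel on.
Gate 2: Nal and Zel on → Rax on.
Gate 9: Rax on → Gal on.

Yes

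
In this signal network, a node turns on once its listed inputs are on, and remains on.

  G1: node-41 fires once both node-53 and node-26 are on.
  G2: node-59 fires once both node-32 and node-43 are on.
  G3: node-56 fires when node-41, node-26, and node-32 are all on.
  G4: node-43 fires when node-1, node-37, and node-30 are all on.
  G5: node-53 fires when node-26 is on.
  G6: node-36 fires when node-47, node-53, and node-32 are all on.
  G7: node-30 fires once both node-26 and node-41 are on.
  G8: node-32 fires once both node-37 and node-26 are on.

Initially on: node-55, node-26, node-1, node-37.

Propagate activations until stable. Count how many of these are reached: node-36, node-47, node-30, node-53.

G5: node-26 on → node-53 on.
G1: node-53 and node-26 on → node-41 on.
node-26 and node-41 are on, so node-30 fires (G7).
node-36 would need node-47, node-53, and node-32 (G6), but node-47 never turns on.
No rule produces node-47, and it is not given.
node-30: reached.
node-53: reached.
Reached: node-30 and node-53 — 2 of the 4.

2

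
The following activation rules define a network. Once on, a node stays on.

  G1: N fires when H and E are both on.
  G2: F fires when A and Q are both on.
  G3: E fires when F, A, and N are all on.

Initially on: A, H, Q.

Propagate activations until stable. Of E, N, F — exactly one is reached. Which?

G2: A and Q on → F on.
E would need F, A, and N (G3), but N never turns on. N would need H and E (G1), but E never turns on.

F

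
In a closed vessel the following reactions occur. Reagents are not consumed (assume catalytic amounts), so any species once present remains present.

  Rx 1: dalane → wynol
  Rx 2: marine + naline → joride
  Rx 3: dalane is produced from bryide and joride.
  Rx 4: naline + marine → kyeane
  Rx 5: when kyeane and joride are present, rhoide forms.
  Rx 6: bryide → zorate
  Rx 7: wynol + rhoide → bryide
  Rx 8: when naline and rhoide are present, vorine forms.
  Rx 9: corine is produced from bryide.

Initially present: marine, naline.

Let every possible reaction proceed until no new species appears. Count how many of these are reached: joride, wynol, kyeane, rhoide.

naline and marine present → kyeane forms (Rx 4).
marine and naline present → joride forms (Rx 2).
kyeane and joride present → rhoide forms (Rx 5).
joride: reached.
wynol would need dalane (Rx 1), but dalane never forms.
kyeane: reached.
rhoide: reached.
Reached: joride, kyeane, and rhoide — 3 of the 4.

3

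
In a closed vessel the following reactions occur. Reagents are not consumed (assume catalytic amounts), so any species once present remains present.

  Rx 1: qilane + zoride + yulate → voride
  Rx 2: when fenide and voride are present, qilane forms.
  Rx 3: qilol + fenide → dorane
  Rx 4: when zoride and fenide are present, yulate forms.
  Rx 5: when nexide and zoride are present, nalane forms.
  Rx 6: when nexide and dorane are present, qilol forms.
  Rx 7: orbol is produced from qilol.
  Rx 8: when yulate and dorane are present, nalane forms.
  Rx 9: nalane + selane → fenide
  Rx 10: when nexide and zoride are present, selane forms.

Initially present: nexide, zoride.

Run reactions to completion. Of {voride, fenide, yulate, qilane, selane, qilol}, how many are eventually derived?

3

nexide and zoride present → selane forms (Rx 10).
nexide and zoride present → nalane forms (Rx 5).
nalane and selane present → fenide forms (Rx 9).
zoride and fenide present → yulate forms (Rx 4).
voride would need qilane, zoride, and yulate (Rx 1), but qilane never forms.
fenide: reached.
yulate: reached.
qilane would need fenide and voride (Rx 2), but voride never forms.
selane: reached.
qilol would need nexide and dorane (Rx 6), but dorane never forms.
Reached: fenide, yulate, and selane — 3 of the 6.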